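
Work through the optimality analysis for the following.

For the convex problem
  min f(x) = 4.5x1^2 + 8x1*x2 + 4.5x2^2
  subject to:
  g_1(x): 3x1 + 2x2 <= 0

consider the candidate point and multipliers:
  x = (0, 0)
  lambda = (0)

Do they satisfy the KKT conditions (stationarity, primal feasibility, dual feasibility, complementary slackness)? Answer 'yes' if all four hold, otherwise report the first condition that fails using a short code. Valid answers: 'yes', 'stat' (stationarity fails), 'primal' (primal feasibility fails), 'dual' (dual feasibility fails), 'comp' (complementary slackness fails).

Gradient of f: grad f(x) = Q x + c = (0, 0)
Constraint values g_i(x) = a_i^T x - b_i:
  g_1((0, 0)) = 0
Stationarity residual: grad f(x) + sum_i lambda_i a_i = (0, 0)
  -> stationarity OK
Primal feasibility (all g_i <= 0): OK
Dual feasibility (all lambda_i >= 0): OK
Complementary slackness (lambda_i * g_i(x) = 0 for all i): OK

Verdict: yes, KKT holds.

yes


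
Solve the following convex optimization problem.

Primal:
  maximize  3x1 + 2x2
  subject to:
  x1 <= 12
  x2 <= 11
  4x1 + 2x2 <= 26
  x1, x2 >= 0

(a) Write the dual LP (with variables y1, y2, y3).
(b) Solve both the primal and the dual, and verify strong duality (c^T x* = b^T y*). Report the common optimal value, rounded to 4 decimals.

The standard primal-dual pair for 'max c^T x s.t. A x <= b, x >= 0' is:
  Dual:  min b^T y  s.t.  A^T y >= c,  y >= 0.

So the dual LP is:
  minimize  12y1 + 11y2 + 26y3
  subject to:
    y1 + 4y3 >= 3
    y2 + 2y3 >= 2
    y1, y2, y3 >= 0

Solving the primal: x* = (1, 11).
  primal value c^T x* = 25.
Solving the dual: y* = (0, 0.5, 0.75).
  dual value b^T y* = 25.
Strong duality: c^T x* = b^T y*. Confirmed.

25


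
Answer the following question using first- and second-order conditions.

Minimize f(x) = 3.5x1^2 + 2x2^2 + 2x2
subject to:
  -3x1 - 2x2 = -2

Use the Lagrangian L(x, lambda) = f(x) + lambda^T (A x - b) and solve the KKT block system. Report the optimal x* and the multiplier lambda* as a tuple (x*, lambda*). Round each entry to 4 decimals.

Form the Lagrangian:
  L(x, lambda) = (1/2) x^T Q x + c^T x + lambda^T (A x - b)
Stationarity (grad_x L = 0): Q x + c + A^T lambda = 0.
Primal feasibility: A x = b.

This gives the KKT block system:
  [ Q   A^T ] [ x     ]   [-c ]
  [ A    0  ] [ lambda ] = [ b ]

Solving the linear system:
  x*      = (0.5625, 0.1562)
  lambda* = (1.3125)
  f(x*)   = 1.4688

x* = (0.5625, 0.1562), lambda* = (1.3125)


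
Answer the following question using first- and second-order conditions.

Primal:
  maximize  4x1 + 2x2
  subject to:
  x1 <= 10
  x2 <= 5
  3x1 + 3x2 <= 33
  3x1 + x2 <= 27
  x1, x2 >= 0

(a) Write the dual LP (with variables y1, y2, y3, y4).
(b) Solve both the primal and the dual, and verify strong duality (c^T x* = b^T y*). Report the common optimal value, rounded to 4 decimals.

The standard primal-dual pair for 'max c^T x s.t. A x <= b, x >= 0' is:
  Dual:  min b^T y  s.t.  A^T y >= c,  y >= 0.

So the dual LP is:
  minimize  10y1 + 5y2 + 33y3 + 27y4
  subject to:
    y1 + 3y3 + 3y4 >= 4
    y2 + 3y3 + y4 >= 2
    y1, y2, y3, y4 >= 0

Solving the primal: x* = (8, 3).
  primal value c^T x* = 38.
Solving the dual: y* = (0, 0, 0.3333, 1).
  dual value b^T y* = 38.
Strong duality: c^T x* = b^T y*. Confirmed.

38


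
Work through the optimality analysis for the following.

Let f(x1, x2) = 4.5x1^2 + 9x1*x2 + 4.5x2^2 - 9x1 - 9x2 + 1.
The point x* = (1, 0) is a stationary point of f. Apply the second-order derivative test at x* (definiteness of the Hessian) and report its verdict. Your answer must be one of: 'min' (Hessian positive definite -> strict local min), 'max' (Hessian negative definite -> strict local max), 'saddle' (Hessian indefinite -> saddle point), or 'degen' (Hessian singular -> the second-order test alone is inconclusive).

Compute the Hessian H = grad^2 f:
  H = [[9, 9], [9, 9]]
Verify stationarity: grad f(x*) = H x* + g = (0, 0).
Eigenvalues of H: 0, 18.
H has a zero eigenvalue (singular; positive semidefinite but not definite), so H is neither positive definite, negative definite, nor indefinite. The second-order test alone is inconclusive -> degen.
(Indeed, f is constant along the null direction of H through x*, so x* is not a strict local extremum.)

degen


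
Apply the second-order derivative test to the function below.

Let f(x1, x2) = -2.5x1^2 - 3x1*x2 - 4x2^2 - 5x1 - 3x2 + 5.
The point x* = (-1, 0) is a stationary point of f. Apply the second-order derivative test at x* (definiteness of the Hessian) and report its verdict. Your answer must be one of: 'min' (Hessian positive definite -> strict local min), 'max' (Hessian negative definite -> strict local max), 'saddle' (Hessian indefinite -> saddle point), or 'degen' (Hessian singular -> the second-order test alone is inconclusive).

Compute the Hessian H = grad^2 f:
  H = [[-5, -3], [-3, -8]]
Verify stationarity: grad f(x*) = H x* + g = (0, 0).
Eigenvalues of H: -9.8541, -3.1459.
Both eigenvalues < 0, so H is negative definite -> x* is a strict local max.

max


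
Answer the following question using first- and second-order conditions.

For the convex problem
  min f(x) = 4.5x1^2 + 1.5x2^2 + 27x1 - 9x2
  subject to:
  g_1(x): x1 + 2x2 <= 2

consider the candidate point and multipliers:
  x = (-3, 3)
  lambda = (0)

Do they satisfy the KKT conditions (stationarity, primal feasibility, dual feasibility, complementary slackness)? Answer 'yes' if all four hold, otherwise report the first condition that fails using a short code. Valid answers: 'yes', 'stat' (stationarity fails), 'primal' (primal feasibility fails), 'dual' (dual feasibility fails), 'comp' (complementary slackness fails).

Gradient of f: grad f(x) = Q x + c = (0, 0)
Constraint values g_i(x) = a_i^T x - b_i:
  g_1((-3, 3)) = 1
Stationarity residual: grad f(x) + sum_i lambda_i a_i = (0, 0)
  -> stationarity OK
Primal feasibility (all g_i <= 0): FAILS
Dual feasibility (all lambda_i >= 0): OK
Complementary slackness (lambda_i * g_i(x) = 0 for all i): OK

Verdict: the first failing condition is primal_feasibility -> primal.

primal


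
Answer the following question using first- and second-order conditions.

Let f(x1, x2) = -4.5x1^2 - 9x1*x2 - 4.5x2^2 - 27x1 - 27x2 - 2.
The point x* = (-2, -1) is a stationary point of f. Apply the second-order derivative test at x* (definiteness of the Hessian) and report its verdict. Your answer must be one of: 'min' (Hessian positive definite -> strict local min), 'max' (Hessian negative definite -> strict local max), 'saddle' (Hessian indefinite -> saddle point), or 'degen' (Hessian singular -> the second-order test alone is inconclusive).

Compute the Hessian H = grad^2 f:
  H = [[-9, -9], [-9, -9]]
Verify stationarity: grad f(x*) = H x* + g = (0, 0).
Eigenvalues of H: -18, 0.
H has a zero eigenvalue (singular; negative semidefinite but not definite), so H is neither positive definite, negative definite, nor indefinite. The second-order test alone is inconclusive -> degen.
(Indeed, f is constant along the null direction of H through x*, so x* is not a strict local extremum.)

degen


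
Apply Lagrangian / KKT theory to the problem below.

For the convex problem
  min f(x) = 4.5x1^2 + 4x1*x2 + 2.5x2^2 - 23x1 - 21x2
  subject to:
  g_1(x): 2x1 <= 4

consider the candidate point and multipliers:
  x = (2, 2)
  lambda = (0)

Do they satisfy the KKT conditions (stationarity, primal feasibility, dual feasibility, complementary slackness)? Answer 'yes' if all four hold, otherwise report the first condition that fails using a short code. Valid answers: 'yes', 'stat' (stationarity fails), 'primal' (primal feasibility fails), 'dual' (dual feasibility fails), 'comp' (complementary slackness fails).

Gradient of f: grad f(x) = Q x + c = (3, -3)
Constraint values g_i(x) = a_i^T x - b_i:
  g_1((2, 2)) = 0
Stationarity residual: grad f(x) + sum_i lambda_i a_i = (3, -3)
  -> stationarity FAILS
Primal feasibility (all g_i <= 0): OK
Dual feasibility (all lambda_i >= 0): OK
Complementary slackness (lambda_i * g_i(x) = 0 for all i): OK

Verdict: the first failing condition is stationarity -> stat.

stat


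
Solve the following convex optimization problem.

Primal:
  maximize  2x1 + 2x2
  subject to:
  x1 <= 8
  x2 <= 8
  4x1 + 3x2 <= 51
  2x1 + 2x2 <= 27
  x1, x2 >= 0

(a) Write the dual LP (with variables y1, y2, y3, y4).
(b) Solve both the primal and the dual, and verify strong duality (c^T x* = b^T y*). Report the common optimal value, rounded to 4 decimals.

The standard primal-dual pair for 'max c^T x s.t. A x <= b, x >= 0' is:
  Dual:  min b^T y  s.t.  A^T y >= c,  y >= 0.

So the dual LP is:
  minimize  8y1 + 8y2 + 51y3 + 27y4
  subject to:
    y1 + 4y3 + 2y4 >= 2
    y2 + 3y3 + 2y4 >= 2
    y1, y2, y3, y4 >= 0

Solving the primal: x* = (8, 5.5).
  primal value c^T x* = 27.
Solving the dual: y* = (0, 0, 0, 1).
  dual value b^T y* = 27.
Strong duality: c^T x* = b^T y*. Confirmed.

27


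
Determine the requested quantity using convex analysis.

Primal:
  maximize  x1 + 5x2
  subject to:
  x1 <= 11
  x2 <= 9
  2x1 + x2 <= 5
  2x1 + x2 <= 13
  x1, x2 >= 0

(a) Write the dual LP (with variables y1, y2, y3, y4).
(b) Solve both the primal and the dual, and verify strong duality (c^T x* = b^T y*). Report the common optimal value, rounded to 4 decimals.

The standard primal-dual pair for 'max c^T x s.t. A x <= b, x >= 0' is:
  Dual:  min b^T y  s.t.  A^T y >= c,  y >= 0.

So the dual LP is:
  minimize  11y1 + 9y2 + 5y3 + 13y4
  subject to:
    y1 + 2y3 + 2y4 >= 1
    y2 + y3 + y4 >= 5
    y1, y2, y3, y4 >= 0

Solving the primal: x* = (0, 5).
  primal value c^T x* = 25.
Solving the dual: y* = (0, 0, 5, 0).
  dual value b^T y* = 25.
Strong duality: c^T x* = b^T y*. Confirmed.

25


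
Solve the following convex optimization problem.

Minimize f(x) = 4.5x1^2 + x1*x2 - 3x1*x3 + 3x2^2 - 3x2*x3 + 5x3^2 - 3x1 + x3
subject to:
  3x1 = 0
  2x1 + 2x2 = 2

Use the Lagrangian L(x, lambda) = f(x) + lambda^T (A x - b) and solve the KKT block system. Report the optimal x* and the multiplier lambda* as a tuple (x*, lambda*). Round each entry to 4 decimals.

Form the Lagrangian:
  L(x, lambda) = (1/2) x^T Q x + c^T x + lambda^T (A x - b)
Stationarity (grad_x L = 0): Q x + c + A^T lambda = 0.
Primal feasibility: A x = b.

This gives the KKT block system:
  [ Q   A^T ] [ x     ]   [-c ]
  [ A    0  ] [ lambda ] = [ b ]

Solving the linear system:
  x*      = (0, 1, 0.2)
  lambda* = (2.6667, -2.7)
  f(x*)   = 2.8

x* = (0, 1, 0.2), lambda* = (2.6667, -2.7)


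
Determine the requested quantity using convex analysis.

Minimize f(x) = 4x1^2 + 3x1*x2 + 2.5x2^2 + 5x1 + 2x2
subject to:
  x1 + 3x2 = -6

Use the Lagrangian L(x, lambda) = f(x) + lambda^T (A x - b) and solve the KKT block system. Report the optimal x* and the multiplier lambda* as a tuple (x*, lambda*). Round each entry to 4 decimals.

Form the Lagrangian:
  L(x, lambda) = (1/2) x^T Q x + c^T x + lambda^T (A x - b)
Stationarity (grad_x L = 0): Q x + c + A^T lambda = 0.
Primal feasibility: A x = b.

This gives the KKT block system:
  [ Q   A^T ] [ x     ]   [-c ]
  [ A    0  ] [ lambda ] = [ b ]

Solving the linear system:
  x*      = (-0.2542, -1.9153)
  lambda* = (2.7797)
  f(x*)   = 5.7881

x* = (-0.2542, -1.9153), lambda* = (2.7797)


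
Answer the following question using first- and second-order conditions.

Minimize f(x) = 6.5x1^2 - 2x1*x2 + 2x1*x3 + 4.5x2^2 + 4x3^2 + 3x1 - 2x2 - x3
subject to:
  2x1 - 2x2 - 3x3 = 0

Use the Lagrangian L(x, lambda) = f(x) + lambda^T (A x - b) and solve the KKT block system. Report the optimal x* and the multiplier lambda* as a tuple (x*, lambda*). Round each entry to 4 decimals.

Form the Lagrangian:
  L(x, lambda) = (1/2) x^T Q x + c^T x + lambda^T (A x - b)
Stationarity (grad_x L = 0): Q x + c + A^T lambda = 0.
Primal feasibility: A x = b.

This gives the KKT block system:
  [ Q   A^T ] [ x     ]   [-c ]
  [ A    0  ] [ lambda ] = [ b ]

Solving the linear system:
  x*      = (-0.1037, 0.0493, -0.102)
  lambda* = (-0.6745)
  f(x*)   = -0.1539

x* = (-0.1037, 0.0493, -0.102), lambda* = (-0.6745)


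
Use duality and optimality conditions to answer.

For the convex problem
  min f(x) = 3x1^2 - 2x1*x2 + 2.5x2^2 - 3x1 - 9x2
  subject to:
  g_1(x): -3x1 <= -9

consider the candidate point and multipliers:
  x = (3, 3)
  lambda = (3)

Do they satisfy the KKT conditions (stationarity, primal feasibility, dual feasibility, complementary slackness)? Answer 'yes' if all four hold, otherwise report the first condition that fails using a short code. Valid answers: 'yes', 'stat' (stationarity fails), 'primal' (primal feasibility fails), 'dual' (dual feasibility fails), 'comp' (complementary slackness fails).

Gradient of f: grad f(x) = Q x + c = (9, 0)
Constraint values g_i(x) = a_i^T x - b_i:
  g_1((3, 3)) = 0
Stationarity residual: grad f(x) + sum_i lambda_i a_i = (0, 0)
  -> stationarity OK
Primal feasibility (all g_i <= 0): OK
Dual feasibility (all lambda_i >= 0): OK
Complementary slackness (lambda_i * g_i(x) = 0 for all i): OK

Verdict: yes, KKT holds.

yes


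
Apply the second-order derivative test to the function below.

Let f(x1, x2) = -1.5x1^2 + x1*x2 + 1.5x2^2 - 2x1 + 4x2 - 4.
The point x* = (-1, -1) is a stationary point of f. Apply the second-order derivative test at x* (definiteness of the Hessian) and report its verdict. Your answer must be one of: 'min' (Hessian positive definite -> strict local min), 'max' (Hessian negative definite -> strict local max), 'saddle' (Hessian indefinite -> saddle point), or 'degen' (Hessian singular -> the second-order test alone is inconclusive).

Compute the Hessian H = grad^2 f:
  H = [[-3, 1], [1, 3]]
Verify stationarity: grad f(x*) = H x* + g = (0, 0).
Eigenvalues of H: -3.1623, 3.1623.
Eigenvalues have mixed signs, so H is indefinite -> x* is a saddle point.

saddle


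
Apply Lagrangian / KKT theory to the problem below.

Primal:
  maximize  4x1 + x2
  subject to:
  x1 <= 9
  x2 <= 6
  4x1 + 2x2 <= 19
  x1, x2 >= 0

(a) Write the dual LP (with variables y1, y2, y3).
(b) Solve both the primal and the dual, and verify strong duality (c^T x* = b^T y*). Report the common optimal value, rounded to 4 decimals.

The standard primal-dual pair for 'max c^T x s.t. A x <= b, x >= 0' is:
  Dual:  min b^T y  s.t.  A^T y >= c,  y >= 0.

So the dual LP is:
  minimize  9y1 + 6y2 + 19y3
  subject to:
    y1 + 4y3 >= 4
    y2 + 2y3 >= 1
    y1, y2, y3 >= 0

Solving the primal: x* = (4.75, 0).
  primal value c^T x* = 19.
Solving the dual: y* = (0, 0, 1).
  dual value b^T y* = 19.
Strong duality: c^T x* = b^T y*. Confirmed.

19


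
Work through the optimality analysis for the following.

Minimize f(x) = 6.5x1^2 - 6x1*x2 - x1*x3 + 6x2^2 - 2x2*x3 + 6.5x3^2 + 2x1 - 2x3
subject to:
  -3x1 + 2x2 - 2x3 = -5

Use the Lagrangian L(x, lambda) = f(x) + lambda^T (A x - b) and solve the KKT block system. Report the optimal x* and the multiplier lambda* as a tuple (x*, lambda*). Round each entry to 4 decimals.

Form the Lagrangian:
  L(x, lambda) = (1/2) x^T Q x + c^T x + lambda^T (A x - b)
Stationarity (grad_x L = 0): Q x + c + A^T lambda = 0.
Primal feasibility: A x = b.

This gives the KKT block system:
  [ Q   A^T ] [ x     ]   [-c ]
  [ A    0  ] [ lambda ] = [ b ]

Solving the linear system:
  x*      = (0.9347, -0.1683, 0.9296)
  lambda* = (4.7437)
  f(x*)   = 11.8643

x* = (0.9347, -0.1683, 0.9296), lambda* = (4.7437)


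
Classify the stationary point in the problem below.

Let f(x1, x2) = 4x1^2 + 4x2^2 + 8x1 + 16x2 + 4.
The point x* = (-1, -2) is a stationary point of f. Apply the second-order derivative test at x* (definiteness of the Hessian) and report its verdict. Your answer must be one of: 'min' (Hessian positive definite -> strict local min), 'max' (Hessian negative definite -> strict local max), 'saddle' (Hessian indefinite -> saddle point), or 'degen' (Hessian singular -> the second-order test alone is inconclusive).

Compute the Hessian H = grad^2 f:
  H = [[8, 0], [0, 8]]
Verify stationarity: grad f(x*) = H x* + g = (0, 0).
Eigenvalues of H: 8, 8.
Both eigenvalues > 0, so H is positive definite -> x* is a strict local min.

min


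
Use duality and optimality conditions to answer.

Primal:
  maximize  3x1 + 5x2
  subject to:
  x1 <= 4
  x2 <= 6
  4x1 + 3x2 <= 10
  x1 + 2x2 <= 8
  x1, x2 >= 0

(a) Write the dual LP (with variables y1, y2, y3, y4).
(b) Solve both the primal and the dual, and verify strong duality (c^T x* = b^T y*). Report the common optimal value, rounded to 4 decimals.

The standard primal-dual pair for 'max c^T x s.t. A x <= b, x >= 0' is:
  Dual:  min b^T y  s.t.  A^T y >= c,  y >= 0.

So the dual LP is:
  minimize  4y1 + 6y2 + 10y3 + 8y4
  subject to:
    y1 + 4y3 + y4 >= 3
    y2 + 3y3 + 2y4 >= 5
    y1, y2, y3, y4 >= 0

Solving the primal: x* = (0, 3.3333).
  primal value c^T x* = 16.6667.
Solving the dual: y* = (0, 0, 1.6667, 0).
  dual value b^T y* = 16.6667.
Strong duality: c^T x* = b^T y*. Confirmed.

16.6667


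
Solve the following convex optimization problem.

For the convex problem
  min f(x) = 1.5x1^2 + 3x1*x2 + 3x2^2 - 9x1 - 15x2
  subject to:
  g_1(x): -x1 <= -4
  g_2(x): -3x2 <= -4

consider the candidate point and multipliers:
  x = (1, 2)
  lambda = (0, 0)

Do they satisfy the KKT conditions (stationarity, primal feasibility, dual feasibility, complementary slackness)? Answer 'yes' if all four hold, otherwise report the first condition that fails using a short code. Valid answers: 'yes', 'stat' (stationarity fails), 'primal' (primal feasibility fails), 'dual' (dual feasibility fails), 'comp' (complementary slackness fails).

Gradient of f: grad f(x) = Q x + c = (0, 0)
Constraint values g_i(x) = a_i^T x - b_i:
  g_1((1, 2)) = 3
  g_2((1, 2)) = -2
Stationarity residual: grad f(x) + sum_i lambda_i a_i = (0, 0)
  -> stationarity OK
Primal feasibility (all g_i <= 0): FAILS
Dual feasibility (all lambda_i >= 0): OK
Complementary slackness (lambda_i * g_i(x) = 0 for all i): OK

Verdict: the first failing condition is primal_feasibility -> primal.

primal


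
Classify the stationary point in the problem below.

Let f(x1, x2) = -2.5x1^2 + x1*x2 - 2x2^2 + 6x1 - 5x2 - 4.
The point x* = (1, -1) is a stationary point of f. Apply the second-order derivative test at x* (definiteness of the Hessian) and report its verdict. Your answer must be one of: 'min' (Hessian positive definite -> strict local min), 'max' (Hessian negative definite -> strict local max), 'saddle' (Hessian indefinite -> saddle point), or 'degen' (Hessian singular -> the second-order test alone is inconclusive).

Compute the Hessian H = grad^2 f:
  H = [[-5, 1], [1, -4]]
Verify stationarity: grad f(x*) = H x* + g = (0, 0).
Eigenvalues of H: -5.618, -3.382.
Both eigenvalues < 0, so H is negative definite -> x* is a strict local max.

max


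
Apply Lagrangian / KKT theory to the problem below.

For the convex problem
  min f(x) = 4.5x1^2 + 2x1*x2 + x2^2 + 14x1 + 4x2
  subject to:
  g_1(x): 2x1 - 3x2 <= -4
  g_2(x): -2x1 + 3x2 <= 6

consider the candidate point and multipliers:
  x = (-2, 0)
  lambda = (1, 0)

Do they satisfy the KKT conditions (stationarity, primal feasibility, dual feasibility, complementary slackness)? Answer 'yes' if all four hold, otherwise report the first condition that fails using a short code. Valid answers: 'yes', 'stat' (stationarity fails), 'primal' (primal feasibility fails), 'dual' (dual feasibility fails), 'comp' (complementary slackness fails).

Gradient of f: grad f(x) = Q x + c = (-4, 0)
Constraint values g_i(x) = a_i^T x - b_i:
  g_1((-2, 0)) = 0
  g_2((-2, 0)) = -2
Stationarity residual: grad f(x) + sum_i lambda_i a_i = (-2, -3)
  -> stationarity FAILS
Primal feasibility (all g_i <= 0): OK
Dual feasibility (all lambda_i >= 0): OK
Complementary slackness (lambda_i * g_i(x) = 0 for all i): OK

Verdict: the first failing condition is stationarity -> stat.

stat


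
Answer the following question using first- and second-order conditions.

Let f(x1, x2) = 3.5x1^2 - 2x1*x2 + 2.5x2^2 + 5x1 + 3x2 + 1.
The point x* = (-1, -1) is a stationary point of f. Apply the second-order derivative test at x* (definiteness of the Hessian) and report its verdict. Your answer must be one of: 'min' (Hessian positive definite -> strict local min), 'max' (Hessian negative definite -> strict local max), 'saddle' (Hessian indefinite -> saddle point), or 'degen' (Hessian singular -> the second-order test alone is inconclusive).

Compute the Hessian H = grad^2 f:
  H = [[7, -2], [-2, 5]]
Verify stationarity: grad f(x*) = H x* + g = (0, 0).
Eigenvalues of H: 3.7639, 8.2361.
Both eigenvalues > 0, so H is positive definite -> x* is a strict local min.

min


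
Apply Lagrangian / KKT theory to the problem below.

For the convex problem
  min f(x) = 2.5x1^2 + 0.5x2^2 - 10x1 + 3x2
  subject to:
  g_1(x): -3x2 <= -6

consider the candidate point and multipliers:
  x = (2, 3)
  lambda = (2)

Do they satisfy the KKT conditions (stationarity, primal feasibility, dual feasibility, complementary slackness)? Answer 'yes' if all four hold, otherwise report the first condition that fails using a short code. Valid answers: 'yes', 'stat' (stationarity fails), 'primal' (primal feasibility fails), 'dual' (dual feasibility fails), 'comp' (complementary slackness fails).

Gradient of f: grad f(x) = Q x + c = (0, 6)
Constraint values g_i(x) = a_i^T x - b_i:
  g_1((2, 3)) = -3
Stationarity residual: grad f(x) + sum_i lambda_i a_i = (0, 0)
  -> stationarity OK
Primal feasibility (all g_i <= 0): OK
Dual feasibility (all lambda_i >= 0): OK
Complementary slackness (lambda_i * g_i(x) = 0 for all i): FAILS

Verdict: the first failing condition is complementary_slackness -> comp.

comp


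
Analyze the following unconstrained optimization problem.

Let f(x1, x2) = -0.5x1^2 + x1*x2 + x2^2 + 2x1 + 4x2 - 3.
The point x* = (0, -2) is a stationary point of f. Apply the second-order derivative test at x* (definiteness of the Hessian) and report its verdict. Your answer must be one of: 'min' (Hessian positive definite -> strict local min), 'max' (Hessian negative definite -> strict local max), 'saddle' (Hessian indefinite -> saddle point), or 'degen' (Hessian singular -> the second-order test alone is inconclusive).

Compute the Hessian H = grad^2 f:
  H = [[-1, 1], [1, 2]]
Verify stationarity: grad f(x*) = H x* + g = (0, 0).
Eigenvalues of H: -1.3028, 2.3028.
Eigenvalues have mixed signs, so H is indefinite -> x* is a saddle point.

saddle


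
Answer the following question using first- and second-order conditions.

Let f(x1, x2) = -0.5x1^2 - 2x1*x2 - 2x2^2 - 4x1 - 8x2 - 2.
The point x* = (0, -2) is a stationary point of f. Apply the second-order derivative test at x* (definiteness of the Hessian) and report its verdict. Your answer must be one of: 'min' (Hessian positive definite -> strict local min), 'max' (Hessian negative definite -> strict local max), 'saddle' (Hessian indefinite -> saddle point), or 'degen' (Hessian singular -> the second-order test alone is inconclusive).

Compute the Hessian H = grad^2 f:
  H = [[-1, -2], [-2, -4]]
Verify stationarity: grad f(x*) = H x* + g = (0, 0).
Eigenvalues of H: -5, 0.
H has a zero eigenvalue (singular; negative semidefinite but not definite), so H is neither positive definite, negative definite, nor indefinite. The second-order test alone is inconclusive -> degen.
(Indeed, f is constant along the null direction of H through x*, so x* is not a strict local extremum.)

degen


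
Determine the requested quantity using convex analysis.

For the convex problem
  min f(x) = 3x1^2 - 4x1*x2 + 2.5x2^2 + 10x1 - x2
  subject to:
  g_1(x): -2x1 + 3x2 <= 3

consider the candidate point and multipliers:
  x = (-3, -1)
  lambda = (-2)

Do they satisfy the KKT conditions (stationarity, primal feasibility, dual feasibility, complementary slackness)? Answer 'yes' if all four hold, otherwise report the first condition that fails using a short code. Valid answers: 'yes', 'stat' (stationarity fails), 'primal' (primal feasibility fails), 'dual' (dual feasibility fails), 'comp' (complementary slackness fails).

Gradient of f: grad f(x) = Q x + c = (-4, 6)
Constraint values g_i(x) = a_i^T x - b_i:
  g_1((-3, -1)) = 0
Stationarity residual: grad f(x) + sum_i lambda_i a_i = (0, 0)
  -> stationarity OK
Primal feasibility (all g_i <= 0): OK
Dual feasibility (all lambda_i >= 0): FAILS
Complementary slackness (lambda_i * g_i(x) = 0 for all i): OK

Verdict: the first failing condition is dual_feasibility -> dual.

dual


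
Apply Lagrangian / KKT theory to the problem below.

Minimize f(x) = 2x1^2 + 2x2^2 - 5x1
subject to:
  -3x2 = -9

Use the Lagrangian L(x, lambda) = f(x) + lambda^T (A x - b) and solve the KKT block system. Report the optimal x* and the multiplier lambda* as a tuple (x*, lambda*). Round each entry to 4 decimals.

Form the Lagrangian:
  L(x, lambda) = (1/2) x^T Q x + c^T x + lambda^T (A x - b)
Stationarity (grad_x L = 0): Q x + c + A^T lambda = 0.
Primal feasibility: A x = b.

This gives the KKT block system:
  [ Q   A^T ] [ x     ]   [-c ]
  [ A    0  ] [ lambda ] = [ b ]

Solving the linear system:
  x*      = (1.25, 3)
  lambda* = (4)
  f(x*)   = 14.875

x* = (1.25, 3), lambda* = (4)


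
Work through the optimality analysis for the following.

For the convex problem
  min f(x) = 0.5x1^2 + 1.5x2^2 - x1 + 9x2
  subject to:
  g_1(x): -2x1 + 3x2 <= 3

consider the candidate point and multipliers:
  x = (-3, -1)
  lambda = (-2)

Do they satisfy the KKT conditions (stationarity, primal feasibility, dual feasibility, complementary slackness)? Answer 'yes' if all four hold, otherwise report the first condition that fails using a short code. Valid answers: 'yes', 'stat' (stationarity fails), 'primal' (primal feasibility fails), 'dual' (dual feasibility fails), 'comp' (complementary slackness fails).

Gradient of f: grad f(x) = Q x + c = (-4, 6)
Constraint values g_i(x) = a_i^T x - b_i:
  g_1((-3, -1)) = 0
Stationarity residual: grad f(x) + sum_i lambda_i a_i = (0, 0)
  -> stationarity OK
Primal feasibility (all g_i <= 0): OK
Dual feasibility (all lambda_i >= 0): FAILS
Complementary slackness (lambda_i * g_i(x) = 0 for all i): OK

Verdict: the first failing condition is dual_feasibility -> dual.

dual


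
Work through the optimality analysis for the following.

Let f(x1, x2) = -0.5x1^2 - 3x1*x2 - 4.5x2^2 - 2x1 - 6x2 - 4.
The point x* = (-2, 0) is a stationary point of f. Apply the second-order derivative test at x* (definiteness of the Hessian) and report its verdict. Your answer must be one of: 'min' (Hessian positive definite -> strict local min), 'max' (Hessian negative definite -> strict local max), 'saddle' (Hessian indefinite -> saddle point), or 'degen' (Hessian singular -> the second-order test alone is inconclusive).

Compute the Hessian H = grad^2 f:
  H = [[-1, -3], [-3, -9]]
Verify stationarity: grad f(x*) = H x* + g = (0, 0).
Eigenvalues of H: -10, 0.
H has a zero eigenvalue (singular; negative semidefinite but not definite), so H is neither positive definite, negative definite, nor indefinite. The second-order test alone is inconclusive -> degen.
(Indeed, f is constant along the null direction of H through x*, so x* is not a strict local extremum.)

degen


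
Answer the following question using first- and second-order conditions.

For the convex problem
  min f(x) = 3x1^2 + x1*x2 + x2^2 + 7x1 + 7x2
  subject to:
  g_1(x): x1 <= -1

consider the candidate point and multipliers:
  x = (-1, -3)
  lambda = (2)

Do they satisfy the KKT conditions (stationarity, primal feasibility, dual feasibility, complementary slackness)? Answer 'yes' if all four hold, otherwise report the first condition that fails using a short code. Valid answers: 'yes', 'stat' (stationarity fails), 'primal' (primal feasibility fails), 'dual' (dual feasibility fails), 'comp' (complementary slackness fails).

Gradient of f: grad f(x) = Q x + c = (-2, 0)
Constraint values g_i(x) = a_i^T x - b_i:
  g_1((-1, -3)) = 0
Stationarity residual: grad f(x) + sum_i lambda_i a_i = (0, 0)
  -> stationarity OK
Primal feasibility (all g_i <= 0): OK
Dual feasibility (all lambda_i >= 0): OK
Complementary slackness (lambda_i * g_i(x) = 0 for all i): OK

Verdict: yes, KKT holds.

yes


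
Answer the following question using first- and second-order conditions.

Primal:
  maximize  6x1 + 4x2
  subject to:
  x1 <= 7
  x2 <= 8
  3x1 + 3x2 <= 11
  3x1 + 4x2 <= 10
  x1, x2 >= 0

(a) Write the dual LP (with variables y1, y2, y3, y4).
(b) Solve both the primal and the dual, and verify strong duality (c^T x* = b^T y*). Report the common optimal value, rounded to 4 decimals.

The standard primal-dual pair for 'max c^T x s.t. A x <= b, x >= 0' is:
  Dual:  min b^T y  s.t.  A^T y >= c,  y >= 0.

So the dual LP is:
  minimize  7y1 + 8y2 + 11y3 + 10y4
  subject to:
    y1 + 3y3 + 3y4 >= 6
    y2 + 3y3 + 4y4 >= 4
    y1, y2, y3, y4 >= 0

Solving the primal: x* = (3.3333, 0).
  primal value c^T x* = 20.
Solving the dual: y* = (0, 0, 0, 2).
  dual value b^T y* = 20.
Strong duality: c^T x* = b^T y*. Confirmed.

20


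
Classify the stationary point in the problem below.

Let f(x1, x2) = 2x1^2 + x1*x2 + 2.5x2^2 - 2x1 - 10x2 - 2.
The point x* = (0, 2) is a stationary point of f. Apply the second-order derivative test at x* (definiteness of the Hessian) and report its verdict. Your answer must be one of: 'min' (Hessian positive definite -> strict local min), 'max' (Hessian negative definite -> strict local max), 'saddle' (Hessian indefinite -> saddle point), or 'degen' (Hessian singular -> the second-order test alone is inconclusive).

Compute the Hessian H = grad^2 f:
  H = [[4, 1], [1, 5]]
Verify stationarity: grad f(x*) = H x* + g = (0, 0).
Eigenvalues of H: 3.382, 5.618.
Both eigenvalues > 0, so H is positive definite -> x* is a strict local min.

min


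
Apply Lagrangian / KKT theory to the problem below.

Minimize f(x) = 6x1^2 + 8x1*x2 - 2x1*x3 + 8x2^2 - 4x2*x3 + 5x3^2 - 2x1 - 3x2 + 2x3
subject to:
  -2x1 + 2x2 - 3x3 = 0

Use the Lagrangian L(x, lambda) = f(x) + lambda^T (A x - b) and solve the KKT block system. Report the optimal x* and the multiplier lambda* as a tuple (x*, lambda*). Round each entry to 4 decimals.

Form the Lagrangian:
  L(x, lambda) = (1/2) x^T Q x + c^T x + lambda^T (A x - b)
Stationarity (grad_x L = 0): Q x + c + A^T lambda = 0.
Primal feasibility: A x = b.

This gives the KKT block system:
  [ Q   A^T ] [ x     ]   [-c ]
  [ A    0  ] [ lambda ] = [ b ]

Solving the linear system:
  x*      = (0.1594, 0.0587, -0.0671)
  lambda* = (0.2584)
  f(x*)   = -0.3146

x* = (0.1594, 0.0587, -0.0671), lambda* = (0.2584)


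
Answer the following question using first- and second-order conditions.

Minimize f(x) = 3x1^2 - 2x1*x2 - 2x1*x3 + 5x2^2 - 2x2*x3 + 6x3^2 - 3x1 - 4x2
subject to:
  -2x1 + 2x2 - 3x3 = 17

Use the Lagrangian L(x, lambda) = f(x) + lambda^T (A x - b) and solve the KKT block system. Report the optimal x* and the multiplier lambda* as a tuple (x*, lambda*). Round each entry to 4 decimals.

Form the Lagrangian:
  L(x, lambda) = (1/2) x^T Q x + c^T x + lambda^T (A x - b)
Stationarity (grad_x L = 0): Q x + c + A^T lambda = 0.
Primal feasibility: A x = b.

This gives the KKT block system:
  [ Q   A^T ] [ x     ]   [-c ]
  [ A    0  ] [ lambda ] = [ b ]

Solving the linear system:
  x*      = (-3.2464, 1.1205, -2.7554)
  lambda* = (-9.6043)
  f(x*)   = 84.2653

x* = (-3.2464, 1.1205, -2.7554), lambda* = (-9.6043)


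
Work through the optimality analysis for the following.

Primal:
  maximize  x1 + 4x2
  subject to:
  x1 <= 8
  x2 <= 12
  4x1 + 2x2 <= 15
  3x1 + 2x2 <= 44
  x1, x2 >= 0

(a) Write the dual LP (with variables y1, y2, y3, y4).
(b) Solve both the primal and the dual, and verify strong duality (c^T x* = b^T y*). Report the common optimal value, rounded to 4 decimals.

The standard primal-dual pair for 'max c^T x s.t. A x <= b, x >= 0' is:
  Dual:  min b^T y  s.t.  A^T y >= c,  y >= 0.

So the dual LP is:
  minimize  8y1 + 12y2 + 15y3 + 44y4
  subject to:
    y1 + 4y3 + 3y4 >= 1
    y2 + 2y3 + 2y4 >= 4
    y1, y2, y3, y4 >= 0

Solving the primal: x* = (0, 7.5).
  primal value c^T x* = 30.
Solving the dual: y* = (0, 0, 2, 0).
  dual value b^T y* = 30.
Strong duality: c^T x* = b^T y*. Confirmed.

30


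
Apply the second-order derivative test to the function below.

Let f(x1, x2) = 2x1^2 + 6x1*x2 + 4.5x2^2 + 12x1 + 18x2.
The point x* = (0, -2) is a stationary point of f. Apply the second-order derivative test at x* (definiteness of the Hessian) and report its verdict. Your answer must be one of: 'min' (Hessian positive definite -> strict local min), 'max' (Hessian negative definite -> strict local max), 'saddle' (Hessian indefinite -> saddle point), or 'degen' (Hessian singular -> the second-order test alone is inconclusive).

Compute the Hessian H = grad^2 f:
  H = [[4, 6], [6, 9]]
Verify stationarity: grad f(x*) = H x* + g = (0, 0).
Eigenvalues of H: 0, 13.
H has a zero eigenvalue (singular; positive semidefinite but not definite), so H is neither positive definite, negative definite, nor indefinite. The second-order test alone is inconclusive -> degen.
(Indeed, f is constant along the null direction of H through x*, so x* is not a strict local extremum.)

degen


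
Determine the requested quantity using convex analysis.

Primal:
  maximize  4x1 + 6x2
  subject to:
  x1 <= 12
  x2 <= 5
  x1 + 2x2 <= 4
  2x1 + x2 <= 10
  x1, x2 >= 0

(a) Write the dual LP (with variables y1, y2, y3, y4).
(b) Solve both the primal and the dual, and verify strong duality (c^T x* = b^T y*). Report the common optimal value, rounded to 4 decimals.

The standard primal-dual pair for 'max c^T x s.t. A x <= b, x >= 0' is:
  Dual:  min b^T y  s.t.  A^T y >= c,  y >= 0.

So the dual LP is:
  minimize  12y1 + 5y2 + 4y3 + 10y4
  subject to:
    y1 + y3 + 2y4 >= 4
    y2 + 2y3 + y4 >= 6
    y1, y2, y3, y4 >= 0

Solving the primal: x* = (4, 0).
  primal value c^T x* = 16.
Solving the dual: y* = (0, 0, 4, 0).
  dual value b^T y* = 16.
Strong duality: c^T x* = b^T y*. Confirmed.

16


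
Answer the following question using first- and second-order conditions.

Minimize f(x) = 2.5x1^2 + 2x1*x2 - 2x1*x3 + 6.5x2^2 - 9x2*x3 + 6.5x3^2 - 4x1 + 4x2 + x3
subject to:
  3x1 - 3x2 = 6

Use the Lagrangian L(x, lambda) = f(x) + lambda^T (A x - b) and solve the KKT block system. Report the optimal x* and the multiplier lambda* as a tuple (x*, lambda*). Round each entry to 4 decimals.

Form the Lagrangian:
  L(x, lambda) = (1/2) x^T Q x + c^T x + lambda^T (A x - b)
Stationarity (grad_x L = 0): Q x + c + A^T lambda = 0.
Primal feasibility: A x = b.

This gives the KKT block system:
  [ Q   A^T ] [ x     ]   [-c ]
  [ A    0  ] [ lambda ] = [ b ]

Solving the linear system:
  x*      = (1.097, -0.903, -0.5333)
  lambda* = (-0.2485)
  f(x*)   = -3.5212

x* = (1.097, -0.903, -0.5333), lambda* = (-0.2485)


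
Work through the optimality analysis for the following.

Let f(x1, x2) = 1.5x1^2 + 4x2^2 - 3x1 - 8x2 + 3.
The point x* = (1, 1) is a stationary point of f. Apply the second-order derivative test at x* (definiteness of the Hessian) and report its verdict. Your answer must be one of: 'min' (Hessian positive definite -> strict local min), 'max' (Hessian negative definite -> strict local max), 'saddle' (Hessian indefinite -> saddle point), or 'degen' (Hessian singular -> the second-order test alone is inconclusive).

Compute the Hessian H = grad^2 f:
  H = [[3, 0], [0, 8]]
Verify stationarity: grad f(x*) = H x* + g = (0, 0).
Eigenvalues of H: 3, 8.
Both eigenvalues > 0, so H is positive definite -> x* is a strict local min.

min


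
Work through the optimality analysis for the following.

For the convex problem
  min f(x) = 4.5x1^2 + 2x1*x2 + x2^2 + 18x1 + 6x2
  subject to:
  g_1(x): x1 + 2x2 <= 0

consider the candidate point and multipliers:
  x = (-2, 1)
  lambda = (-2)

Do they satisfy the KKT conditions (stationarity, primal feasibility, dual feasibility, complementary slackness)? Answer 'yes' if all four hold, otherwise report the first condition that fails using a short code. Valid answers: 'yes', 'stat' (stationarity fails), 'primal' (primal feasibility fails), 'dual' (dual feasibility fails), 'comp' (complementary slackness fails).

Gradient of f: grad f(x) = Q x + c = (2, 4)
Constraint values g_i(x) = a_i^T x - b_i:
  g_1((-2, 1)) = 0
Stationarity residual: grad f(x) + sum_i lambda_i a_i = (0, 0)
  -> stationarity OK
Primal feasibility (all g_i <= 0): OK
Dual feasibility (all lambda_i >= 0): FAILS
Complementary slackness (lambda_i * g_i(x) = 0 for all i): OK

Verdict: the first failing condition is dual_feasibility -> dual.

dual


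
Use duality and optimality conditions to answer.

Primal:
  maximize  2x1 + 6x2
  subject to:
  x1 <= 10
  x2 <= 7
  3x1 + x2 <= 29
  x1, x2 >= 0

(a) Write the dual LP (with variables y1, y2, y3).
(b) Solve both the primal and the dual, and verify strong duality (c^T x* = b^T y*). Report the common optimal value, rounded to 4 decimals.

The standard primal-dual pair for 'max c^T x s.t. A x <= b, x >= 0' is:
  Dual:  min b^T y  s.t.  A^T y >= c,  y >= 0.

So the dual LP is:
  minimize  10y1 + 7y2 + 29y3
  subject to:
    y1 + 3y3 >= 2
    y2 + y3 >= 6
    y1, y2, y3 >= 0

Solving the primal: x* = (7.3333, 7).
  primal value c^T x* = 56.6667.
Solving the dual: y* = (0, 5.3333, 0.6667).
  dual value b^T y* = 56.6667.
Strong duality: c^T x* = b^T y*. Confirmed.

56.6667


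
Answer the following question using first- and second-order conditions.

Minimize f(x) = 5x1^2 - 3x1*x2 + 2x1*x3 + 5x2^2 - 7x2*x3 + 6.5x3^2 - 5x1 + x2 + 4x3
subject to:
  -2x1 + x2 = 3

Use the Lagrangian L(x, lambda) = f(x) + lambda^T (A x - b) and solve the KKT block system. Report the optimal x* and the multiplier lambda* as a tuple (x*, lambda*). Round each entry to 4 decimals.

Form the Lagrangian:
  L(x, lambda) = (1/2) x^T Q x + c^T x + lambda^T (A x - b)
Stationarity (grad_x L = 0): Q x + c + A^T lambda = 0.
Primal feasibility: A x = b.

This gives the KKT block system:
  [ Q   A^T ] [ x     ]   [-c ]
  [ A    0  ] [ lambda ] = [ b ]

Solving the linear system:
  x*      = (-1.2, 0.6, 0.2)
  lambda* = (-9.2)
  f(x*)   = 17.5

x* = (-1.2, 0.6, 0.2), lambda* = (-9.2)


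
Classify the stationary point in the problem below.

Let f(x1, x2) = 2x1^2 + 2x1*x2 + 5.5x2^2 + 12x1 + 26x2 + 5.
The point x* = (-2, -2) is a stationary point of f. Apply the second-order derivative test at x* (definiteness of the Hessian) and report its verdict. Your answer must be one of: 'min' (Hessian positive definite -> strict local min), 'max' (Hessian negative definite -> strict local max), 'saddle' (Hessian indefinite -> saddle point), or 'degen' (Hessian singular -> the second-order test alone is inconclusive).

Compute the Hessian H = grad^2 f:
  H = [[4, 2], [2, 11]]
Verify stationarity: grad f(x*) = H x* + g = (0, 0).
Eigenvalues of H: 3.4689, 11.5311.
Both eigenvalues > 0, so H is positive definite -> x* is a strict local min.

min


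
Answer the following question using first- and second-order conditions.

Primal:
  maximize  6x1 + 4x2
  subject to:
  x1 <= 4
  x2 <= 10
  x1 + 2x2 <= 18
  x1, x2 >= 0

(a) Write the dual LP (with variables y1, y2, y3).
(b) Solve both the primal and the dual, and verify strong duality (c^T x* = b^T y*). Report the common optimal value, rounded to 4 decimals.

The standard primal-dual pair for 'max c^T x s.t. A x <= b, x >= 0' is:
  Dual:  min b^T y  s.t.  A^T y >= c,  y >= 0.

So the dual LP is:
  minimize  4y1 + 10y2 + 18y3
  subject to:
    y1 + y3 >= 6
    y2 + 2y3 >= 4
    y1, y2, y3 >= 0

Solving the primal: x* = (4, 7).
  primal value c^T x* = 52.
Solving the dual: y* = (4, 0, 2).
  dual value b^T y* = 52.
Strong duality: c^T x* = b^T y*. Confirmed.

52


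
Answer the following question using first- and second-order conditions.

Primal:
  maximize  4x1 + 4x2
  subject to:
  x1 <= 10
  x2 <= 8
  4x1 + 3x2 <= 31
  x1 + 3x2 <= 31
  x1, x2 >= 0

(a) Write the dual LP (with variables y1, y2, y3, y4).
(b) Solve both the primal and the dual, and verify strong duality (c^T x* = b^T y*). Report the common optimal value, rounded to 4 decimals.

The standard primal-dual pair for 'max c^T x s.t. A x <= b, x >= 0' is:
  Dual:  min b^T y  s.t.  A^T y >= c,  y >= 0.

So the dual LP is:
  minimize  10y1 + 8y2 + 31y3 + 31y4
  subject to:
    y1 + 4y3 + y4 >= 4
    y2 + 3y3 + 3y4 >= 4
    y1, y2, y3, y4 >= 0

Solving the primal: x* = (1.75, 8).
  primal value c^T x* = 39.
Solving the dual: y* = (0, 1, 1, 0).
  dual value b^T y* = 39.
Strong duality: c^T x* = b^T y*. Confirmed.

39
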